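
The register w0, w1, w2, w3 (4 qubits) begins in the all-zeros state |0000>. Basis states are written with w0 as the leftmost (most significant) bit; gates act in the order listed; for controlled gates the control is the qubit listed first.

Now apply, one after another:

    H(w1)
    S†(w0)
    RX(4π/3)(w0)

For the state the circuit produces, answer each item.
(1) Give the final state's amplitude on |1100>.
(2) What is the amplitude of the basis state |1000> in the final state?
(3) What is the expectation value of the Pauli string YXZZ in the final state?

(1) The final state's coefficient on |1100> equals -sqrt(6)*I/4.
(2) |1000> carries amplitude -sqrt(6)*I/4 in the final state.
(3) In the final state, YXZZ has expectation sqrt(3)/2.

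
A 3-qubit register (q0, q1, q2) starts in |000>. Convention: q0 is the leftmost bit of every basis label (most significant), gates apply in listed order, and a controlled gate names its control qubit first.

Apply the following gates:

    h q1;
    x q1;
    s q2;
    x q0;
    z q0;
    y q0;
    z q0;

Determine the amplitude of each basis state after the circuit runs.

The resulting statevector has amplitude sqrt(2)*I/2 on |000>, sqrt(2)*I/2 on |010>, and 0 on every other basis state.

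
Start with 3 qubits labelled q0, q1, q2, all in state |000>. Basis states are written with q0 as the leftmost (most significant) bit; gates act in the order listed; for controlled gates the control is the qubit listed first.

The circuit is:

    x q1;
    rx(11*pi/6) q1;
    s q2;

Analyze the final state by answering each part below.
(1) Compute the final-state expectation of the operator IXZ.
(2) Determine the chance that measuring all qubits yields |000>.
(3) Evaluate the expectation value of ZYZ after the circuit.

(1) The observable IXZ averages to 0.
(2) The probability of measuring |000> is 1/2 - sqrt(3)/4.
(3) The observable ZYZ averages to -1/2.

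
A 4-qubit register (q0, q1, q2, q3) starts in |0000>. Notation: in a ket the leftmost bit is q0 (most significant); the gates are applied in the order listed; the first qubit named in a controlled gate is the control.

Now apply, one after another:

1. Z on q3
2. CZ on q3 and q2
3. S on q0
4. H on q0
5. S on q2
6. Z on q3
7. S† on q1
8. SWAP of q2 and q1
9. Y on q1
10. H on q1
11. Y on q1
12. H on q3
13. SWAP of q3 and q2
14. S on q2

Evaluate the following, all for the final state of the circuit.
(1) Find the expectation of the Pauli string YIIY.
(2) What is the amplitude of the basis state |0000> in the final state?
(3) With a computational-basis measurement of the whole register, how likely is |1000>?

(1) In the final state, YIIY has expectation 0.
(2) |0000> carries amplitude -sqrt(2)/4 in the final state.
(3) The probability of measuring |1000> is 1/8.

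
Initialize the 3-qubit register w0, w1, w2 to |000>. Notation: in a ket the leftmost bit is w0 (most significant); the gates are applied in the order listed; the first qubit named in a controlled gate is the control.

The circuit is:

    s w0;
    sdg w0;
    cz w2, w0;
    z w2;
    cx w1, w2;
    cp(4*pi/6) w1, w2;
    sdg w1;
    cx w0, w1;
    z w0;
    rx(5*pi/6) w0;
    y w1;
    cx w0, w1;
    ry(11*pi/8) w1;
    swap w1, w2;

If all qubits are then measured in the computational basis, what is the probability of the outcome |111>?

A full measurement returns |111> with probability 0. Key observation: steps 1-2 multiply out to the identity, so the circuit reduces to the remaining gates.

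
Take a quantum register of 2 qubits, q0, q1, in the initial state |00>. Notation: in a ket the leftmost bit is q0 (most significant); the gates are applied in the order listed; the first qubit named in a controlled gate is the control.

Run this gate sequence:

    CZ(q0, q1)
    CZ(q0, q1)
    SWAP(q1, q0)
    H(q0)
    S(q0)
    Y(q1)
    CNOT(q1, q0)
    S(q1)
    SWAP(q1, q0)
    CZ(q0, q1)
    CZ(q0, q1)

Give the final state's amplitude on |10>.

The final state's coefficient on |10> equals -sqrt(2)*I/2.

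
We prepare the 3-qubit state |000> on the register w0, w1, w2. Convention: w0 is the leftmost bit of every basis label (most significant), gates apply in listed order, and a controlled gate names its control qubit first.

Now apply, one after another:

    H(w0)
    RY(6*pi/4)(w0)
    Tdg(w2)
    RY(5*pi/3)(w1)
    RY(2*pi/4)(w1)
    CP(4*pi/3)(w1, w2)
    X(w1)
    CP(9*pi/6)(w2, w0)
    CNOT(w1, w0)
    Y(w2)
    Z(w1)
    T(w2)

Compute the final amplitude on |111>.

The final state's coefficient on |111> equals (-sqrt(6) - sqrt(2))*exp(3*I*pi/4)/4.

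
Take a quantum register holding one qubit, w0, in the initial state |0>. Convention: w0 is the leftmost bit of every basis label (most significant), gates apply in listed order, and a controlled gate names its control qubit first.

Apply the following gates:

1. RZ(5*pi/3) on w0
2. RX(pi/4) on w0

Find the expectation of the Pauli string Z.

The observable Z averages to sqrt(2)/2.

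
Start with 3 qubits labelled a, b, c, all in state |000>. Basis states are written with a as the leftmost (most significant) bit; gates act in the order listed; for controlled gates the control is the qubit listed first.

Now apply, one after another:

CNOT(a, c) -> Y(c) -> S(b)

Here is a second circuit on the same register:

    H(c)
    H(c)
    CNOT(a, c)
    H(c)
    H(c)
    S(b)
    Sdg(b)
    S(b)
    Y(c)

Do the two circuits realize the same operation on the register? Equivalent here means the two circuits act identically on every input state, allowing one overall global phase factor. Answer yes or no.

Yes: on every input state the two circuits agree up to one overall phase factor.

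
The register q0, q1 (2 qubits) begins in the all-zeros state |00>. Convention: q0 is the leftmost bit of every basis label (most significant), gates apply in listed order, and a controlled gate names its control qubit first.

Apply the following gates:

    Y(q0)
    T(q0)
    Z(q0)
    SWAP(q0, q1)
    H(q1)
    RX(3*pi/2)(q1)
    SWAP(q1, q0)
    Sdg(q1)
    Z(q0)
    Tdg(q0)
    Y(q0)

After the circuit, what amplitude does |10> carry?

|10> carries amplitude -sqrt(2)/2 in the final state.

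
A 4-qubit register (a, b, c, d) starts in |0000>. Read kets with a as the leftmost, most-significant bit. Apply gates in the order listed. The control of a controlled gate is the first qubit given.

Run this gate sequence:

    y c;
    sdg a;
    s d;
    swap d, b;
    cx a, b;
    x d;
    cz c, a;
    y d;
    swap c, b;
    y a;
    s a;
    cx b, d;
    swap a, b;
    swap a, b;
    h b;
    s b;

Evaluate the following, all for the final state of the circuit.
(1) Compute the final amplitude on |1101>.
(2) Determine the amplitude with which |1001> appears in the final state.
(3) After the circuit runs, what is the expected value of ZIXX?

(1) The amplitude on |1101> is sqrt(2)*I/2.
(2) |1001> carries amplitude -sqrt(2)/2 in the final state.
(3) In the final state, ZIXX has expectation 0.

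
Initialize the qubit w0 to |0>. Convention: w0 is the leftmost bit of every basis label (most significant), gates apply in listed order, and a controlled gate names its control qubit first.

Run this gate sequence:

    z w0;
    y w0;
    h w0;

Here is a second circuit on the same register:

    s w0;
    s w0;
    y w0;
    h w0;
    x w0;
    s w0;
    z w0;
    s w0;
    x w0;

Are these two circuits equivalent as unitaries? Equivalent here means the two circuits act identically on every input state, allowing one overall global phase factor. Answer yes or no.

Yes — the two circuits implement the same unitary up to a global phase.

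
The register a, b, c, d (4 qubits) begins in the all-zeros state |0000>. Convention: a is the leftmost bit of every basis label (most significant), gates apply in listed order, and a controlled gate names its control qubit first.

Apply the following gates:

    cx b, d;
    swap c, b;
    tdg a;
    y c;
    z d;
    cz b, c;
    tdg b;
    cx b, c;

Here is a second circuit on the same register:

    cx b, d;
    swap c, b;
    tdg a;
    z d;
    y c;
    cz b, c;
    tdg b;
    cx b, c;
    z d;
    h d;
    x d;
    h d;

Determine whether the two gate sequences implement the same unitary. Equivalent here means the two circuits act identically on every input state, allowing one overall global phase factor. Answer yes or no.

Yes — the two circuits implement the same unitary up to a global phase.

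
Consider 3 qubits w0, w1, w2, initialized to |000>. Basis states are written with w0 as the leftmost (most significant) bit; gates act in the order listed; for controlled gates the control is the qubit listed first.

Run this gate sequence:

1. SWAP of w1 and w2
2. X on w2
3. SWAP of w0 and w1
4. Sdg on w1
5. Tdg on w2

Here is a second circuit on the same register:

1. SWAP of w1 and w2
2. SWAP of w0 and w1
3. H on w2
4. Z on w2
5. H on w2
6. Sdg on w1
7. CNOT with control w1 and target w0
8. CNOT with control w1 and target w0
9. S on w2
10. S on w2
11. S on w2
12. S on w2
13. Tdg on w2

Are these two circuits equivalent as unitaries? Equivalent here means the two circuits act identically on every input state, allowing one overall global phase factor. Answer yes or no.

Yes: on every input state the two circuits agree up to one overall phase factor.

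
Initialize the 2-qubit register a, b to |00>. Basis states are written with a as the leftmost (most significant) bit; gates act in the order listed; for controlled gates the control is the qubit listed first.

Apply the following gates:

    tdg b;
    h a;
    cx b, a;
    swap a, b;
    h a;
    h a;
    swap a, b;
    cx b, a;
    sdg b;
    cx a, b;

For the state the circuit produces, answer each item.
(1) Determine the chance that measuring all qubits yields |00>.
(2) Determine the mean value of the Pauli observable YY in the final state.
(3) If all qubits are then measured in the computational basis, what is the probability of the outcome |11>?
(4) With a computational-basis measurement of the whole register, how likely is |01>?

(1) Outcome |00> occurs with probability 1/2. Key observation: gates 3-8 undo each other exactly, leaving only the rest of the circuit to track.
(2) The expectation value of YY is -1.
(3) A full measurement returns |11> with probability 1/2.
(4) Outcome |01> occurs with probability 0.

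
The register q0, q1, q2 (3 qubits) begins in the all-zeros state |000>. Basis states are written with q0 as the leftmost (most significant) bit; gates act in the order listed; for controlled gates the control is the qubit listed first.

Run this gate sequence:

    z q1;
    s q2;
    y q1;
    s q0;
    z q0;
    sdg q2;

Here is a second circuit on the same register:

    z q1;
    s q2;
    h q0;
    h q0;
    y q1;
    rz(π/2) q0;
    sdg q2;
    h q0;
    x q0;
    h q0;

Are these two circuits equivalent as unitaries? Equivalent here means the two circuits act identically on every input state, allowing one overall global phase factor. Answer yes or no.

Yes — the two circuits implement the same unitary up to a global phase.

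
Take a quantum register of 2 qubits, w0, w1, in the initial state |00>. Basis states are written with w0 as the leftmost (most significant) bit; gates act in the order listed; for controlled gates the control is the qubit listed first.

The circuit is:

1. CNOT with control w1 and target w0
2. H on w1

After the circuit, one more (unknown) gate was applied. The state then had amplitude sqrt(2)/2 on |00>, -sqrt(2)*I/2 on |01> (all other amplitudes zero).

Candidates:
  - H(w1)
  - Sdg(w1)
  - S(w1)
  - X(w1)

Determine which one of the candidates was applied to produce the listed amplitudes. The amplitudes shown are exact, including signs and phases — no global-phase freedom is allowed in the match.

It was Sdg(w1) that produced the state shown.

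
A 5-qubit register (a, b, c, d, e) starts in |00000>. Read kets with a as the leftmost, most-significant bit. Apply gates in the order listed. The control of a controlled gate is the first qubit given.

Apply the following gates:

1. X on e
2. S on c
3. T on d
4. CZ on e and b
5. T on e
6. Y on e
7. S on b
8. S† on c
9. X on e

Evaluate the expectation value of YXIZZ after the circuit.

In the final state, YXIZZ has expectation 0.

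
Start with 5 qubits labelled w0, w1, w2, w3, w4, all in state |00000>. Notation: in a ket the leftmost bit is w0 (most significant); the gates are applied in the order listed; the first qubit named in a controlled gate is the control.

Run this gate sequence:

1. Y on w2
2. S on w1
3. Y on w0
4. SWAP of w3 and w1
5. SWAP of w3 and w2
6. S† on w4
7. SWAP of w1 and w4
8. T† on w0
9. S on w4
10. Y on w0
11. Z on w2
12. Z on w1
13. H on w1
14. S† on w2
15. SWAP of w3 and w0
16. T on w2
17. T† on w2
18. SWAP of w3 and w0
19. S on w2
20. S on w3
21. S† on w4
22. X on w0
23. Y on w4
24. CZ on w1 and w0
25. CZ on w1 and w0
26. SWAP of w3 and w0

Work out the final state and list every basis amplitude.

The final amplitudes are -sqrt(2)*exp(I*pi/4)/2 on |10011>, -sqrt(2)*exp(I*pi/4)/2 on |11011>, and 0 on every other basis state. Key observation: gates 14-19 undo each other exactly, leaving only the rest of the circuit to track.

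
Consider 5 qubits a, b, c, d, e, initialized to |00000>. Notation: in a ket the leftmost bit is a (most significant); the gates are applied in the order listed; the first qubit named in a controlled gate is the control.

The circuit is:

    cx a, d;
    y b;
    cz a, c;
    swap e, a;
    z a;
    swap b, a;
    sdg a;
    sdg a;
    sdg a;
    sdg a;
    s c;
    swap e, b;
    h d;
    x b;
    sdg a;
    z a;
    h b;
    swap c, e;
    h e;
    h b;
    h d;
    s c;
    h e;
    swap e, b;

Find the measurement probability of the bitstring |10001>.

A full measurement returns |10001> with probability 1.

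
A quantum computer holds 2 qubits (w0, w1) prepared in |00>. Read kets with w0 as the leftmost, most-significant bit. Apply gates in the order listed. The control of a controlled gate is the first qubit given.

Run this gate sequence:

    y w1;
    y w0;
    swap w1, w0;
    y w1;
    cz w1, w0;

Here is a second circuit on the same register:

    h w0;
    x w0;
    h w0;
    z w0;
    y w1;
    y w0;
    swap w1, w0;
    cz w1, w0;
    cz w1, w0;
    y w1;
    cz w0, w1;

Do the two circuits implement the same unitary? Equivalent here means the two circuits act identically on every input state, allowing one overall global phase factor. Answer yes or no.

Yes: on every input state the two circuits agree up to one overall phase factor.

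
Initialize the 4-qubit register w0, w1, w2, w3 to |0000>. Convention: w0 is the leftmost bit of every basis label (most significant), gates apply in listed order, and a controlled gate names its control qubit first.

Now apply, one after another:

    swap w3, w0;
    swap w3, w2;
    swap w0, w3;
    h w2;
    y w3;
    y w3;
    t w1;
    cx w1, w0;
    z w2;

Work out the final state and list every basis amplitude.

The final amplitudes are sqrt(2)/2 on |0000>, -sqrt(2)/2 on |0010>, and 0 on every other basis state.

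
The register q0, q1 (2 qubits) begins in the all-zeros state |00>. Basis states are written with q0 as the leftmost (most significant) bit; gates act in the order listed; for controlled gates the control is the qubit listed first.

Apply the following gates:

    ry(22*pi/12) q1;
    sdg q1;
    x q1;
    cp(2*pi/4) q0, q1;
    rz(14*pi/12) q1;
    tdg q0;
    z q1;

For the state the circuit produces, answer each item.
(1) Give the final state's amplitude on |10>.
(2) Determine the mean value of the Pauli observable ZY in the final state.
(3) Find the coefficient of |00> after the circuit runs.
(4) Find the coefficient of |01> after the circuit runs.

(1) |10> carries amplitude 0 in the final state.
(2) In the final state, ZY has expectation -sqrt(3)/4.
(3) The final state's coefficient on |00> equals (-sqrt(2) + sqrt(6))*exp(11*I*pi/12)/4.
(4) The final state's coefficient on |01> equals (sqrt(2) + sqrt(6))*exp(7*I*pi/12)/4.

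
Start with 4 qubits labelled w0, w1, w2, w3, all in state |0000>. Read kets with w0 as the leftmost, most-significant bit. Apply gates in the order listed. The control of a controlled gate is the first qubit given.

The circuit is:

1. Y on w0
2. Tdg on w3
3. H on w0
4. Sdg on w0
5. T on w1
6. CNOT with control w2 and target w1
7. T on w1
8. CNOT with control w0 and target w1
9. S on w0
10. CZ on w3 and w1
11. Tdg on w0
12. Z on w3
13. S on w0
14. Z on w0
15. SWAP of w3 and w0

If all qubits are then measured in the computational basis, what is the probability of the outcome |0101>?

The probability of measuring |0101> is 1/2.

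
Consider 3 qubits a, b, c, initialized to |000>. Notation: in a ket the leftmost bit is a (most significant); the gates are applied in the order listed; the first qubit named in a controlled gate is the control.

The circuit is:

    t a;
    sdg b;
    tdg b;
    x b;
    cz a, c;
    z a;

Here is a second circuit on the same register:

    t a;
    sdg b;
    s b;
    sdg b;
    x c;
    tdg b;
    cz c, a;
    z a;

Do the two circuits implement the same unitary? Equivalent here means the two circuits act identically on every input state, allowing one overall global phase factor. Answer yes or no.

No: there is an input state on which the two circuits produce genuinely different outputs (not merely differing by a phase).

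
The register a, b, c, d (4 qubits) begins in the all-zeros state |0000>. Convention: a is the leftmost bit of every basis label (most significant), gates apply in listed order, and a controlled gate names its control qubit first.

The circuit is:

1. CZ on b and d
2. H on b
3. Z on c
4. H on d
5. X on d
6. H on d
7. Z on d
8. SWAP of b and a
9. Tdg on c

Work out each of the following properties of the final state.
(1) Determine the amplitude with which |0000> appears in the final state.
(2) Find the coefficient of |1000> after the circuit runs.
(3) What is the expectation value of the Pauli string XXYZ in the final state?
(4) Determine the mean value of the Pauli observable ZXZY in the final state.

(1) The final state's coefficient on |0000> equals sqrt(2)/2. Key observation: gates 4-7 undo each other exactly, leaving only the rest of the circuit to track.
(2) |1000> carries amplitude sqrt(2)/2 in the final state.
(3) The observable XXYZ averages to 0.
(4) In the final state, ZXZY has expectation 0.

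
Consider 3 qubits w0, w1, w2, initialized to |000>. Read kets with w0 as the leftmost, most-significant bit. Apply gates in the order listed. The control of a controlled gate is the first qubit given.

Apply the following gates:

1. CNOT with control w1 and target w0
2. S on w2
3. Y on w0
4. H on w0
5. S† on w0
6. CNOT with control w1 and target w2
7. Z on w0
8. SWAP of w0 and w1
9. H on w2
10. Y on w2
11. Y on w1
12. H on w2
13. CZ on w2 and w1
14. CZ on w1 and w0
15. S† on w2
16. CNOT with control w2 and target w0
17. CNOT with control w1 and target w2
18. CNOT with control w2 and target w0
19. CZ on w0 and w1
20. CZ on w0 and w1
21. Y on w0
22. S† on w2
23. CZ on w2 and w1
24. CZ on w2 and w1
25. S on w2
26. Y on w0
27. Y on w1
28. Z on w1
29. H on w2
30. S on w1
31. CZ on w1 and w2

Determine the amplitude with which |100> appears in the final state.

The final state's coefficient on |100> equals I/2.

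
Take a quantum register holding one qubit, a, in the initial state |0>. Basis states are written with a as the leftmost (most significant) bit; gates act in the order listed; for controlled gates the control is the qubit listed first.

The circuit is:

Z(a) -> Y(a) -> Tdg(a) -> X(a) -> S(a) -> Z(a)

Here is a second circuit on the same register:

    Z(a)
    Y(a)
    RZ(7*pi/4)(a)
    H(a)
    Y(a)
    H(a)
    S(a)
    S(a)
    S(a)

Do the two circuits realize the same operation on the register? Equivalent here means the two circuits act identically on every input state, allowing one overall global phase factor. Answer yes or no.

No: there is an input state on which the two circuits produce genuinely different outputs (not merely differing by a phase).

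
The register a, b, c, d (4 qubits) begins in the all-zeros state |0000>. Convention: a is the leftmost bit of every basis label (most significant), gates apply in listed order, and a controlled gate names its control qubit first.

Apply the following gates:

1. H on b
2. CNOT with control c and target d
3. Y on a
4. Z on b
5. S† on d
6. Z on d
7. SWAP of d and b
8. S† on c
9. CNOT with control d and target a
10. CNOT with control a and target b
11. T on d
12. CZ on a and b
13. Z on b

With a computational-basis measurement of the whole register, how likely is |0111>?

A full measurement returns |0111> with probability 0.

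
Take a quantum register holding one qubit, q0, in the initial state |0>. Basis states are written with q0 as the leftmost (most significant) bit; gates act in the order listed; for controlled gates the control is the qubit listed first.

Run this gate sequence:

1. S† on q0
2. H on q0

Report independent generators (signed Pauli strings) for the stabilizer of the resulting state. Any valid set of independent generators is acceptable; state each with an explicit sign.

The stabilizer group can be generated by +X, among other valid generating sets.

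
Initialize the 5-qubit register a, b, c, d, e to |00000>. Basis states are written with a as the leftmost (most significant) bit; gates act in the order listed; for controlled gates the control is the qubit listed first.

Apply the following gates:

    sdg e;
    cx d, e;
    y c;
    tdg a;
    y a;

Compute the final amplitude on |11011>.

The final state's coefficient on |11011> equals 0.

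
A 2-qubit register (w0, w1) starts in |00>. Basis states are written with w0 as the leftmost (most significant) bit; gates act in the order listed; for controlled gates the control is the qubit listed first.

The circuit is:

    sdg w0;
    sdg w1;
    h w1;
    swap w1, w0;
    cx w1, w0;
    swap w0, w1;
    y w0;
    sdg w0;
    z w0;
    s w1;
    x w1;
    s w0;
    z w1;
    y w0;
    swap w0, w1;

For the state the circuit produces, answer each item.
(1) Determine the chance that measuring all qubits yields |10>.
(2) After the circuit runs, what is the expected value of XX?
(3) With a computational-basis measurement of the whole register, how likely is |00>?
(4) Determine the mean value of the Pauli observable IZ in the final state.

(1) A full measurement returns |10> with probability 1/2.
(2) The expectation value of XX is 0.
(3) Outcome |00> occurs with probability 1/2.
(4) In the final state, IZ has expectation 1.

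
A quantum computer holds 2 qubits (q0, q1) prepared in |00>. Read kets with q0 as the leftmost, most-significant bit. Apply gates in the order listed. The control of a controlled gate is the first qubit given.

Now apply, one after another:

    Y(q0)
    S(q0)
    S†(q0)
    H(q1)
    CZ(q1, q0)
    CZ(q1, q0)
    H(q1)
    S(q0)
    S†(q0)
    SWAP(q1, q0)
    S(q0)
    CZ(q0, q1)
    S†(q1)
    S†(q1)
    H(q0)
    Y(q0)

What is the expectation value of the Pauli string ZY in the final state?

The expectation value of ZY is 0. Key observation: gates 2-9 undo each other exactly, leaving only the rest of the circuit to track.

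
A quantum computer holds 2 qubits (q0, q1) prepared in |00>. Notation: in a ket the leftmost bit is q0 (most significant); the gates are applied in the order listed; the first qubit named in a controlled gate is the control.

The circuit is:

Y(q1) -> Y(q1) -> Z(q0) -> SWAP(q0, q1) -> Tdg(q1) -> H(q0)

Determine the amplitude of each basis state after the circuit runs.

The final amplitudes are sqrt(2)/2 on |00>, 0 on |01>, sqrt(2)/2 on |10>, 0 on |11>.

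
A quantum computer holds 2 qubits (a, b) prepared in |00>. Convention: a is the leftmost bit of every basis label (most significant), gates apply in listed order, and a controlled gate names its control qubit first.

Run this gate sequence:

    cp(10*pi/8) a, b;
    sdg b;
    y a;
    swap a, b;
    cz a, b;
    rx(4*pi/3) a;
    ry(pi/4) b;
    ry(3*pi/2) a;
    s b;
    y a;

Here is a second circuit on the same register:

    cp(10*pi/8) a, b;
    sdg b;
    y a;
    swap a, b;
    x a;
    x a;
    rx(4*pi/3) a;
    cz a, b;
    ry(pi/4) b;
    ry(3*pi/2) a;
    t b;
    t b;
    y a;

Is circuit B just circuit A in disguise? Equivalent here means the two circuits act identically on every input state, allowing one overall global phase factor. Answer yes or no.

No, they are not equivalent — no single phase factor reconciles the two unitaries.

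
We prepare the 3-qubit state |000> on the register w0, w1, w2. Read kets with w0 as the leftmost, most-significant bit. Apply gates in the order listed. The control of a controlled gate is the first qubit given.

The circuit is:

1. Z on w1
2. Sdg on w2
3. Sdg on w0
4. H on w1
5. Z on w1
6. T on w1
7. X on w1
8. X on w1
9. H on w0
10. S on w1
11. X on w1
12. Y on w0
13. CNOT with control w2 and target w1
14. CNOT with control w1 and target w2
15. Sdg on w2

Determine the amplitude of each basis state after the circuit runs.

The final amplitudes are -exp(I*pi/4)/2 on |000>, 0 on |001>, 0 on |010>, -1/2 on |011>, exp(I*pi/4)/2 on |100>, 0 on |101>, 0 on |110>, 1/2 on |111>.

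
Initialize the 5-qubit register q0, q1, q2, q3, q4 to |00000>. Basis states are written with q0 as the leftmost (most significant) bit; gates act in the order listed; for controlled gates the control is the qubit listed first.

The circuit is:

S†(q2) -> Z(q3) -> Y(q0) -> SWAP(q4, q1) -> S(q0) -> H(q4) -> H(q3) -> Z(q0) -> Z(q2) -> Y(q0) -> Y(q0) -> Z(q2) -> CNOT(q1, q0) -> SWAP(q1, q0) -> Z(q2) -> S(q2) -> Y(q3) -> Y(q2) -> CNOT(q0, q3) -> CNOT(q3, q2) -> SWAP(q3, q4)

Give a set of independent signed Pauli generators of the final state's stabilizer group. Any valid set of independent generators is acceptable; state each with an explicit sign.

The stabilizer group can be generated by -IIXIX, +IIIXI, +ZIIII, -IZIII, -IIZIZ, among other valid generating sets. Key observation: gates 9-12 undo each other exactly, leaving only the rest of the circuit to track.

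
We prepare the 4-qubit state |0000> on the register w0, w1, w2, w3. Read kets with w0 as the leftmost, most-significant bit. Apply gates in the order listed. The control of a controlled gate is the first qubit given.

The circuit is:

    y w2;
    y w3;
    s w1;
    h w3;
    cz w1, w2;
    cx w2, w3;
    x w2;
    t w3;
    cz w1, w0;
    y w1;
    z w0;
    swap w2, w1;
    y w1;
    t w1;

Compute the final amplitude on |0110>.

The amplitude on |0110> is -sqrt(2)*exp(I*pi/4)/2.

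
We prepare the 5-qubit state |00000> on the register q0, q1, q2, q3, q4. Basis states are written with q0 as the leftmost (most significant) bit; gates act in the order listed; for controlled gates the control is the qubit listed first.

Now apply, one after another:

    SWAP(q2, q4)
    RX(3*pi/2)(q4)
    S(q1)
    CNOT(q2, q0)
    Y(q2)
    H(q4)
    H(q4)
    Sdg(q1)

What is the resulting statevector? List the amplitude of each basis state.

The resulting statevector has amplitude -sqrt(2)*I/2 on |00100>, sqrt(2)/2 on |00101>, and 0 on every other basis state. Key observation: the block from step 6 through step 7 cancels to the identity and can be dropped.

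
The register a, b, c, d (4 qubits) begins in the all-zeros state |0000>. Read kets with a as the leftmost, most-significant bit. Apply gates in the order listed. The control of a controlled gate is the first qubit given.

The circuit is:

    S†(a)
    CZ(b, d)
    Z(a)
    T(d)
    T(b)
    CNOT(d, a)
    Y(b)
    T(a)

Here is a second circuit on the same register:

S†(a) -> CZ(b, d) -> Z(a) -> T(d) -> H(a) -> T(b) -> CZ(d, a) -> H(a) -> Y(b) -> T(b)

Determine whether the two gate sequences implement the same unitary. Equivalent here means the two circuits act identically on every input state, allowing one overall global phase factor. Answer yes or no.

No: there is an input state on which the two circuits produce genuinely different outputs (not merely differing by a phase).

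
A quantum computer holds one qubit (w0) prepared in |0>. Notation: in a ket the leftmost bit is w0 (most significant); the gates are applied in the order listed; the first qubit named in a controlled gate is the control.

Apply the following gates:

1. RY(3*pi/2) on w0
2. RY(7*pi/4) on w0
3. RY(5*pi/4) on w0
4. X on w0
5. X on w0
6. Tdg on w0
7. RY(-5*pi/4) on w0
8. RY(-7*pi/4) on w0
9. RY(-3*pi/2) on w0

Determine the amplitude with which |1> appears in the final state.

The amplitude on |1> is -1/2 - exp(3*I*pi/4)/2.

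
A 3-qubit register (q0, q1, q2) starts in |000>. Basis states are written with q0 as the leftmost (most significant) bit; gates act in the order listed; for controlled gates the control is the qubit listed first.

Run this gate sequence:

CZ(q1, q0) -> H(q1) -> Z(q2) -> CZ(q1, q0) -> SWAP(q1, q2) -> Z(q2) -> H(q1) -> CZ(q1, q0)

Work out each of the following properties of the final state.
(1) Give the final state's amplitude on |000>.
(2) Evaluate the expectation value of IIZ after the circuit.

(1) The amplitude on |000> is 1/2.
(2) The observable IIZ averages to 0.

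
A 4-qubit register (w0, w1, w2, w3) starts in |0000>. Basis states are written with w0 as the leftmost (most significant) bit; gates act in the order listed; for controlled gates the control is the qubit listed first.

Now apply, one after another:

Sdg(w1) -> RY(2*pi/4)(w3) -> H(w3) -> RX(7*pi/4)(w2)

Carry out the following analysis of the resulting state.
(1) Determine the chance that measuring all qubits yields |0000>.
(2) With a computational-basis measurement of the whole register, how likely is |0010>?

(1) A full measurement returns |0000> with probability sqrt(2)/4 + 1/2.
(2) Outcome |0010> occurs with probability 1/2 - sqrt(2)/4.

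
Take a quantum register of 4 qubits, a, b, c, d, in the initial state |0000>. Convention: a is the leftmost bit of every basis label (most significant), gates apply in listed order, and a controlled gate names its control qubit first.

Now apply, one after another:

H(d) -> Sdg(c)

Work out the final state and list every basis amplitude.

The resulting statevector has amplitude sqrt(2)/2 on |0000>, sqrt(2)/2 on |0001>, and 0 on every other basis state.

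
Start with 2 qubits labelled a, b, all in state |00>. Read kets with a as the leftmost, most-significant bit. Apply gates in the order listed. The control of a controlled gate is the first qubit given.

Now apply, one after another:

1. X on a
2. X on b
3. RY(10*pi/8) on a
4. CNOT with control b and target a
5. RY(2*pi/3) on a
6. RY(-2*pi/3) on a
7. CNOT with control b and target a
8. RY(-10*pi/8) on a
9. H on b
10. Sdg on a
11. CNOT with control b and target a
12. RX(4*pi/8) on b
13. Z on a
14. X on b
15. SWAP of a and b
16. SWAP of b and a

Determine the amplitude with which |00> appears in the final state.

The final state's coefficient on |00> equals I/2. Key observation: steps 3-8 multiply out to the identity, so the circuit reduces to the remaining gates.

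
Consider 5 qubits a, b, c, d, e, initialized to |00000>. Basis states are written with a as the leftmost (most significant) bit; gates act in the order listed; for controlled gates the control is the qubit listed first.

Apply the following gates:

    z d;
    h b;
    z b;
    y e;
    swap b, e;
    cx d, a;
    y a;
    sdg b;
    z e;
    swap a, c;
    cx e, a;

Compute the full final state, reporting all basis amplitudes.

After the circuit, the state carries amplitude sqrt(2)*I/2 on |01100>, sqrt(2)*I/2 on |11101>, and 0 on every other basis state.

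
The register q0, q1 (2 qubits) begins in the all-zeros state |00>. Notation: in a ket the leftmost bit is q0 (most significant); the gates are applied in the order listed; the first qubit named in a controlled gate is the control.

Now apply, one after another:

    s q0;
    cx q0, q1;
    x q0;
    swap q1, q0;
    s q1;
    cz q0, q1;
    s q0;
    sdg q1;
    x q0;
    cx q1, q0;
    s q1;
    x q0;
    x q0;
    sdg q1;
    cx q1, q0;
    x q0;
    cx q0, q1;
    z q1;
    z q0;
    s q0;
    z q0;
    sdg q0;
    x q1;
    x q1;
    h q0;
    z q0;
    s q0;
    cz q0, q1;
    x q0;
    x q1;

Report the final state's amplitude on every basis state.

The resulting statevector has amplitude -sqrt(2)*I/2 on |00>, 0 on |01>, -sqrt(2)/2 on |10>, 0 on |11>.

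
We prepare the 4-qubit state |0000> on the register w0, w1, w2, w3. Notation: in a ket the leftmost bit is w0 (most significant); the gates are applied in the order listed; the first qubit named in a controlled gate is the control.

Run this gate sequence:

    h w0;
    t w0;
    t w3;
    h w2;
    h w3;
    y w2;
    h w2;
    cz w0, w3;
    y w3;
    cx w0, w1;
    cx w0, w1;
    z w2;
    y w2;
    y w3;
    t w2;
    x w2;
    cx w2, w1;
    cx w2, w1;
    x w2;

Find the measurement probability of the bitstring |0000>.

A full measurement returns |0000> with probability 1/4. Key observation: steps 17-18 multiply out to the identity, so the circuit reduces to the remaining gates.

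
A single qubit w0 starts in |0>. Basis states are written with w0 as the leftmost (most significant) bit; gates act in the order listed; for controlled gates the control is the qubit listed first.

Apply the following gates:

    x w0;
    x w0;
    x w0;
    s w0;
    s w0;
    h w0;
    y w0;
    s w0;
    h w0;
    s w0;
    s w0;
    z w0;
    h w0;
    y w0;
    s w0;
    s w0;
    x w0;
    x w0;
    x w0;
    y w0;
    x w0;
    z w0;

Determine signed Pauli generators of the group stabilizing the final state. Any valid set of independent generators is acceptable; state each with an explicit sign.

The final state is stabilized by the group generated by +Y; other independent generating sets are equally valid.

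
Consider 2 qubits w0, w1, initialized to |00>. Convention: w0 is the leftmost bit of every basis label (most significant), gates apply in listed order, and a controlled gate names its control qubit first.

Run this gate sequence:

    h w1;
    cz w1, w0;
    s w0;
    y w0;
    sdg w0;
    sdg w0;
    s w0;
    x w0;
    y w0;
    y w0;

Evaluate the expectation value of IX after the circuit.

In the final state, IX has expectation 1.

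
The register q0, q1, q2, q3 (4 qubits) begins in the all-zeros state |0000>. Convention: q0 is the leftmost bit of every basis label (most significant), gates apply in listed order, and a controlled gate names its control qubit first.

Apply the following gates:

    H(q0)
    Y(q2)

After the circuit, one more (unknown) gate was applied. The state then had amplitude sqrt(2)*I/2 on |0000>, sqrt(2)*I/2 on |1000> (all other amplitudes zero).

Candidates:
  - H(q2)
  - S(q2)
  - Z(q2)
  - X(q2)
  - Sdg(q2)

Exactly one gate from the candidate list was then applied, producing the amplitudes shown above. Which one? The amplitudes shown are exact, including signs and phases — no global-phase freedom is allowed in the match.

The applied gate was X(q2).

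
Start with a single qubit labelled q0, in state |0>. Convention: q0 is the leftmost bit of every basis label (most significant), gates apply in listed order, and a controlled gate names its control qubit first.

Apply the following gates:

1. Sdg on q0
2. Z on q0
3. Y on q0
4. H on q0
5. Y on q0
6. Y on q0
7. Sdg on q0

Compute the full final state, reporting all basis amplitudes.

After the circuit, the state carries amplitude sqrt(2)*I/2 on |0>, -sqrt(2)/2 on |1>.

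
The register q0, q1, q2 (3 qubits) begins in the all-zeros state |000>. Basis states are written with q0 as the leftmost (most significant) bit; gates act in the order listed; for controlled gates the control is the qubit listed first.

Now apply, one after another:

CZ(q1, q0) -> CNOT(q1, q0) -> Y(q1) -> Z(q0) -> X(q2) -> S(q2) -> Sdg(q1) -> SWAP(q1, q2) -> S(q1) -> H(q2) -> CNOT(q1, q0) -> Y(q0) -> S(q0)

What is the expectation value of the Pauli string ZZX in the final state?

The observable ZZX averages to 1.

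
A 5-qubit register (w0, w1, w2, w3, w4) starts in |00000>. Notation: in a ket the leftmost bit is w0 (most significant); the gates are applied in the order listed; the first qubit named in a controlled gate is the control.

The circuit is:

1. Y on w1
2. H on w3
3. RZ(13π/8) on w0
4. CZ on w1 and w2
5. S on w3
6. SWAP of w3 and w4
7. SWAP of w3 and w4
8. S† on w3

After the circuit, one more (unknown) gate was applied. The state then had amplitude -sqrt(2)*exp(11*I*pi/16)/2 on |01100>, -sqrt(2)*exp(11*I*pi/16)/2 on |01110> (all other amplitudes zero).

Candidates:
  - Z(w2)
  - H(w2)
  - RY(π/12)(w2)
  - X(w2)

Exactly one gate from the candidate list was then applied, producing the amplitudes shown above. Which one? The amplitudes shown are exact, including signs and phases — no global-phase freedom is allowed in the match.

It was X(w2) that produced the state shown.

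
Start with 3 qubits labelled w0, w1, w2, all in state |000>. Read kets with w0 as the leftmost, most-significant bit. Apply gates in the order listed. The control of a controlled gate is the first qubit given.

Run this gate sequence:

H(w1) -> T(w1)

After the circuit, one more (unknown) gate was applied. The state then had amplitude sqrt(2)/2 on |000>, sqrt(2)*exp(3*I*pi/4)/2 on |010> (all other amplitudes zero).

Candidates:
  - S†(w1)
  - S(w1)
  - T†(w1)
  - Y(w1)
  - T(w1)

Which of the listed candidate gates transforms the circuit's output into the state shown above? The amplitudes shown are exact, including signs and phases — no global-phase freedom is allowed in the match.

The applied gate was S(w1).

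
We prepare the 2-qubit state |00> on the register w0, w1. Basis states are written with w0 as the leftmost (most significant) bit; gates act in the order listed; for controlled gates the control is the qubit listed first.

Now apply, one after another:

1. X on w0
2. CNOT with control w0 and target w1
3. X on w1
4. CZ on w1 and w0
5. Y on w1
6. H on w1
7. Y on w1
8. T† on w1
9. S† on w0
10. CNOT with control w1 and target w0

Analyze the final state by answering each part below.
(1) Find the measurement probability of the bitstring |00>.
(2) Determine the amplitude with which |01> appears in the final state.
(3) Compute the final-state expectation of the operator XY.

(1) The probability of measuring |00> is 0.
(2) The final state's coefficient on |01> equals sqrt(2)*exp(I*pi/4)/2.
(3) In the final state, XY has expectation -sqrt(2)/2.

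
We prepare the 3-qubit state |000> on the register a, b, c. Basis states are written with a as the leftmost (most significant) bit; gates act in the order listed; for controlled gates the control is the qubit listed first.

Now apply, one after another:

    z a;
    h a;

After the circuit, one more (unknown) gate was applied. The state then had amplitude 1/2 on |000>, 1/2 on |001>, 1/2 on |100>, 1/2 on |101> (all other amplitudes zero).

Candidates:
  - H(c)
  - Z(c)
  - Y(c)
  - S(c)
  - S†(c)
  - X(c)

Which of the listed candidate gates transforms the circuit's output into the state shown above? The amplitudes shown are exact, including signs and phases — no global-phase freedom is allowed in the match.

It was H(c) that produced the state shown.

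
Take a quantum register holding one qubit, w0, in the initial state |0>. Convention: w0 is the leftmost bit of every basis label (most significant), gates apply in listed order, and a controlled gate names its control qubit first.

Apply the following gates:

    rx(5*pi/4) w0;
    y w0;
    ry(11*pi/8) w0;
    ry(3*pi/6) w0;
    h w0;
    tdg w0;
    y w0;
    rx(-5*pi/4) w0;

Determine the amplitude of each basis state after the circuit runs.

The resulting statevector has amplitude -cos(5*pi/16)/2 - sqrt(2)*cos(5*pi/16)/4 - I*sqrt(1/2 - sqrt(2)/4)*sqrt(sqrt(2)/4 + 1/2)*sin(5*pi/16) + exp(-I*pi/4)*cos(5*pi/16)/2 - sqrt(2)*exp(-I*pi/4)*cos(5*pi/16)/4 + I*sqrt(1/2 - sqrt(2)/4)*sqrt(sqrt(2)/4 + 1/2)*exp(-I*pi/4)*sin(5*pi/16) on |0>, -sqrt(2)*sin(5*pi/16)/4 + sin(5*pi/16)/2 + exp(-I*pi/4)*sin(5*pi/16)/2 + sqrt(2)*exp(-I*pi/4)*sin(5*pi/16)/4 - I*sqrt(1/2 - sqrt(2)/4)*sqrt(sqrt(2)/4 + 1/2)*cos(5*pi/16) - I*sqrt(1/2 - sqrt(2)/4)*sqrt(sqrt(2)/4 + 1/2)*exp(-I*pi/4)*cos(5*pi/16) on |1>.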